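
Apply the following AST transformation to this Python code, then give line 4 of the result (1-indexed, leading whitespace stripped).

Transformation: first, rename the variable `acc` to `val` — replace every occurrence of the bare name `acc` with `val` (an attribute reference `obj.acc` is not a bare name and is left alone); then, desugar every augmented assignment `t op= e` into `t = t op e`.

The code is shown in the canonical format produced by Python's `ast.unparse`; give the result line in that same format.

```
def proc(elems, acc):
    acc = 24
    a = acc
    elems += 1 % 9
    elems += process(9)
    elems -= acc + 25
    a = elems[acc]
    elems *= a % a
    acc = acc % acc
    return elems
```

elems = elems + 1 % 9

Transformed code:
def proc(elems, val):
    val = 24
    a = val
    elems = elems + 1 % 9
    elems = elems + process(9)
    elems = elems - (val + 25)
    a = elems[val]
    elems = elems * (a % a)
    val = val % val
    return elems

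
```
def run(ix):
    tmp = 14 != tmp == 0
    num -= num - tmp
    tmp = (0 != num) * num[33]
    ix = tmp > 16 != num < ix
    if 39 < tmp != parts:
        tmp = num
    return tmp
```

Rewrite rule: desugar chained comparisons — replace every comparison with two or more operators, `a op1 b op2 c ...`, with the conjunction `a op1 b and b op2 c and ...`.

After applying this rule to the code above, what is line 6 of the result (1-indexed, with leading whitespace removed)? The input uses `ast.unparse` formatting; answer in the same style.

if 39 < tmp and tmp != parts:

Transformed code:
def run(ix):
    tmp = 14 != tmp and tmp == 0
    num -= num - tmp
    tmp = (0 != num) * num[33]
    ix = tmp > 16 and 16 != num and (num < ix)
    if 39 < tmp and tmp != parts:
        tmp = num
    return tmp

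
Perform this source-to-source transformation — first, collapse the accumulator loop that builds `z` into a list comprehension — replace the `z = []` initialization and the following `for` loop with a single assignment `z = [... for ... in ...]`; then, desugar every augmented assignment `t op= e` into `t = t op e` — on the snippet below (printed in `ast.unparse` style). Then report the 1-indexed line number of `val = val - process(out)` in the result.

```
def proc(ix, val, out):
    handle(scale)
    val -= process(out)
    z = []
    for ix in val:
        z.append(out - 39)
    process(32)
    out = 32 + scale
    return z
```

Transformed code:
def proc(ix, val, out):
    handle(scale)
    val = val - process(out)
    z = [out - 39 for ix in val]
    process(32)
    out = 32 + scale
    return z

3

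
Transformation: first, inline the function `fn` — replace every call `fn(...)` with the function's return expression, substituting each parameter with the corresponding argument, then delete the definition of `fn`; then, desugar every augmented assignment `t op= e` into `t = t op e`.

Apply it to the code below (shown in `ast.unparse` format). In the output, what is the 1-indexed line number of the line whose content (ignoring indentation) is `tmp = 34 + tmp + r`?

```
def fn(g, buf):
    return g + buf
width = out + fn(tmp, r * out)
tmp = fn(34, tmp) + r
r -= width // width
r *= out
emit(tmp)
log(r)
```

Transformed code:
width = out + (tmp + r * out)
tmp = 34 + tmp + r
r = r - width // width
r = r * out
emit(tmp)
log(r)

2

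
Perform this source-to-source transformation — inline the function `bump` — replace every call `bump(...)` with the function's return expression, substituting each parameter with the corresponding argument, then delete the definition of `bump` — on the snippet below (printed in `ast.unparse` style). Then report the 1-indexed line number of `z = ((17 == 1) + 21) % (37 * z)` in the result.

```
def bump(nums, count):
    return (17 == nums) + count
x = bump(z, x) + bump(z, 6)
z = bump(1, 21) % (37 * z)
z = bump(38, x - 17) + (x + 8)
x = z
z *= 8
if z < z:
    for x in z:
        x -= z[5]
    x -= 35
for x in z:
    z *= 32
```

2

Transformed code:
x = (17 == z) + x + ((17 == z) + 6)
z = ((17 == 1) + 21) % (37 * z)
z = (17 == 38) + (x - 17) + (x + 8)
x = z
z *= 8
if z < z:
    for x in z:
        x -= z[5]
    x -= 35
for x in z:
    z *= 32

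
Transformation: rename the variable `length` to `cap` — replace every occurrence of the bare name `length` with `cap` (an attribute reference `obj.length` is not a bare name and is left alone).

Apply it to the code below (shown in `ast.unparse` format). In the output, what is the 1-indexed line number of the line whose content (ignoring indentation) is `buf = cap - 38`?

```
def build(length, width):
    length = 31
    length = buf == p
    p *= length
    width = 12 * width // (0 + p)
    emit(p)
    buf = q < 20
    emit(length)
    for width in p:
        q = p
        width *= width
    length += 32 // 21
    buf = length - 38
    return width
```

Transformed code:
def build(cap, width):
    cap = 31
    cap = buf == p
    p *= cap
    width = 12 * width // (0 + p)
    emit(p)
    buf = q < 20
    emit(cap)
    for width in p:
        q = p
        width *= width
    cap += 32 // 21
    buf = cap - 38
    return width

13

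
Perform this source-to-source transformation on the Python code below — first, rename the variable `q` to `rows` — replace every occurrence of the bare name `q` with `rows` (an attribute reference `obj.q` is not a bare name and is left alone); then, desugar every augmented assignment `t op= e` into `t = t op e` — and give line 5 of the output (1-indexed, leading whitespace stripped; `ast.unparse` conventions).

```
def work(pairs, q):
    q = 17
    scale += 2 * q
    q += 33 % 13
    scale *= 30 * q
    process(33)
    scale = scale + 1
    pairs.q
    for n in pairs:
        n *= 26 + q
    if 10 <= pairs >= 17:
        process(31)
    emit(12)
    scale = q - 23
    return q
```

Transformed code:
def work(pairs, rows):
    rows = 17
    scale = scale + 2 * rows
    rows = rows + 33 % 13
    scale = scale * (30 * rows)
    process(33)
    scale = scale + 1
    pairs.q
    for n in pairs:
        n = n * (26 + rows)
    if 10 <= pairs >= 17:
        process(31)
    emit(12)
    scale = rows - 23
    return rows

scale = scale * (30 * rows)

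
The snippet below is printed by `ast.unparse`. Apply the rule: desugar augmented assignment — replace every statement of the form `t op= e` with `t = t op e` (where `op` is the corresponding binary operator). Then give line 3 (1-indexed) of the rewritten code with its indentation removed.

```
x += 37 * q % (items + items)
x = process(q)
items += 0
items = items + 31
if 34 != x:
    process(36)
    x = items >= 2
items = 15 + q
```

Transformed code:
x = x + 37 * q % (items + items)
x = process(q)
items = items + 0
items = items + 31
if 34 != x:
    process(36)
    x = items >= 2
items = 15 + q

items = items + 0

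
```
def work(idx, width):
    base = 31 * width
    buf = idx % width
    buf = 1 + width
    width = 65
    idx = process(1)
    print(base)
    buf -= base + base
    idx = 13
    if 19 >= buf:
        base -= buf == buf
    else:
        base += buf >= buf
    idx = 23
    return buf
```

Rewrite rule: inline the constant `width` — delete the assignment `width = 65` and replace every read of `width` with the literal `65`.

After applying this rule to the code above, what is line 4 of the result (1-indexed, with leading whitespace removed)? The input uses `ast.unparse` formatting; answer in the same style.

Transformed code:
def work(idx, width):
    base = 31 * 65
    buf = idx % 65
    buf = 1 + 65
    idx = process(1)
    print(base)
    buf -= base + base
    idx = 13
    if 19 >= buf:
        base -= buf == buf
    else:
        base += buf >= buf
    idx = 23
    return buf

buf = 1 + 65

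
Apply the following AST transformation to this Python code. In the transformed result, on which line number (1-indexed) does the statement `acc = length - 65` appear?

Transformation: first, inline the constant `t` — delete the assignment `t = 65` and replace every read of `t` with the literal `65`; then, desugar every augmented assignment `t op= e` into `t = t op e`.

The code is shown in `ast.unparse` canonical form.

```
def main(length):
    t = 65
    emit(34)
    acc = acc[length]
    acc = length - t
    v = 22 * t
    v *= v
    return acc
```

Transformed code:
def main(length):
    emit(34)
    acc = acc[length]
    acc = length - 65
    v = 22 * 65
    v = v * v
    return acc

4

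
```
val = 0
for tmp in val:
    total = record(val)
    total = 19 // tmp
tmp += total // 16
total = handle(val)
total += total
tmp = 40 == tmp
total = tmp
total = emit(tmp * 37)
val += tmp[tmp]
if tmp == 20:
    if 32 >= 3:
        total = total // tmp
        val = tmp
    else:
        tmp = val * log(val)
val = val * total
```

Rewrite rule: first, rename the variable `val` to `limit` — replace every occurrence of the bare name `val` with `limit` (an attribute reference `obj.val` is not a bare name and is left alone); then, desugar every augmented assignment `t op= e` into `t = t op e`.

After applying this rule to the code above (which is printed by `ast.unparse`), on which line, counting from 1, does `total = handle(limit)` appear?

Transformed code:
limit = 0
for tmp in limit:
    total = record(limit)
    total = 19 // tmp
tmp = tmp + total // 16
total = handle(limit)
total = total + total
tmp = 40 == tmp
total = tmp
total = emit(tmp * 37)
limit = limit + tmp[tmp]
if tmp == 20:
    if 32 >= 3:
        total = total // tmp
        limit = tmp
    else:
        tmp = limit * log(limit)
limit = limit * total

6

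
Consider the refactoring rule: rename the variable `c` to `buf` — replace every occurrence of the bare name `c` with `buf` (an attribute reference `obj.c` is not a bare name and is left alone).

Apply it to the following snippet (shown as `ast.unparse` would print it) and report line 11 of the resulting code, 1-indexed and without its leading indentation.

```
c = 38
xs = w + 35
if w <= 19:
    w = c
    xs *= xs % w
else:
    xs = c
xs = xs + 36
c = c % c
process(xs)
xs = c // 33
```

xs = buf // 33

Transformed code:
buf = 38
xs = w + 35
if w <= 19:
    w = buf
    xs *= xs % w
else:
    xs = buf
xs = xs + 36
buf = buf % buf
process(xs)
xs = buf // 33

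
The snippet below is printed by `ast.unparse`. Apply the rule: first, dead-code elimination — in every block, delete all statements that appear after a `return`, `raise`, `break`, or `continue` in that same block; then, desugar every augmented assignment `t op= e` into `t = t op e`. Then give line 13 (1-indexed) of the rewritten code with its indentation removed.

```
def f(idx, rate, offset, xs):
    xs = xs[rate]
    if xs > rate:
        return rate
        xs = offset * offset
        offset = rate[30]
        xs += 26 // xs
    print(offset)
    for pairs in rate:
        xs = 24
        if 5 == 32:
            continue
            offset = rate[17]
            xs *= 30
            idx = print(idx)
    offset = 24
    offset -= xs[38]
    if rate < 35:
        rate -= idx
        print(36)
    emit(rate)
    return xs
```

rate = rate - idx

Transformed code:
def f(idx, rate, offset, xs):
    xs = xs[rate]
    if xs > rate:
        return rate
    print(offset)
    for pairs in rate:
        xs = 24
        if 5 == 32:
            continue
    offset = 24
    offset = offset - xs[38]
    if rate < 35:
        rate = rate - idx
        print(36)
    emit(rate)
    return xs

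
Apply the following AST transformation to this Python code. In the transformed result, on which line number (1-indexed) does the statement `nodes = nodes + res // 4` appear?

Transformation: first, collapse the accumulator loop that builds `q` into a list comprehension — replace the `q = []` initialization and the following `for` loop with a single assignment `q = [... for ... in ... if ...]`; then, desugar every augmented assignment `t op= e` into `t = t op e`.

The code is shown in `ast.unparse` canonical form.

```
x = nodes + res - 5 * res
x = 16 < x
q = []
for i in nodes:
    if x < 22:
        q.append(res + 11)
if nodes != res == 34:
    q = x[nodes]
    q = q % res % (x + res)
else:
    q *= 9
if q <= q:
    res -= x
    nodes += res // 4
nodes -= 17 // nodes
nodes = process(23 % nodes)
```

11

Transformed code:
x = nodes + res - 5 * res
x = 16 < x
q = [res + 11 for i in nodes if x < 22]
if nodes != res == 34:
    q = x[nodes]
    q = q % res % (x + res)
else:
    q = q * 9
if q <= q:
    res = res - x
    nodes = nodes + res // 4
nodes = nodes - 17 // nodes
nodes = process(23 % nodes)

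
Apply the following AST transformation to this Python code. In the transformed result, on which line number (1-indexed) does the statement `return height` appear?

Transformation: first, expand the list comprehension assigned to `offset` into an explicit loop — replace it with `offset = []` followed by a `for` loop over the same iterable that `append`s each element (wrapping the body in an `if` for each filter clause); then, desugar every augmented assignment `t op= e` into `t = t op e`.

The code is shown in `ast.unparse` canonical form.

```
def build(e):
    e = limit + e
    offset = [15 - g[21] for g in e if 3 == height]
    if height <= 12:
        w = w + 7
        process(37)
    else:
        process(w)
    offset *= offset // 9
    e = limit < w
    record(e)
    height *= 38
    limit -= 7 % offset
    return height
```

Transformed code:
def build(e):
    e = limit + e
    offset = []
    for g in e:
        if 3 == height:
            offset.append(15 - g[21])
    if height <= 12:
        w = w + 7
        process(37)
    else:
        process(w)
    offset = offset * (offset // 9)
    e = limit < w
    record(e)
    height = height * 38
    limit = limit - 7 % offset
    return height

17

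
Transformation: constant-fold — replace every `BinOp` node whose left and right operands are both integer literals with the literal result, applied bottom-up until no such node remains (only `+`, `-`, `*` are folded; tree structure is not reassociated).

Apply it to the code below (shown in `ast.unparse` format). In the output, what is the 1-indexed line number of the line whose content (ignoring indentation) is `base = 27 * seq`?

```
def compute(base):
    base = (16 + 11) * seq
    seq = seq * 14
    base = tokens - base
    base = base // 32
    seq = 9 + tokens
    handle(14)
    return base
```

2

Transformed code:
def compute(base):
    base = 27 * seq
    seq = seq * 14
    base = tokens - base
    base = base // 32
    seq = 9 + tokens
    handle(14)
    return base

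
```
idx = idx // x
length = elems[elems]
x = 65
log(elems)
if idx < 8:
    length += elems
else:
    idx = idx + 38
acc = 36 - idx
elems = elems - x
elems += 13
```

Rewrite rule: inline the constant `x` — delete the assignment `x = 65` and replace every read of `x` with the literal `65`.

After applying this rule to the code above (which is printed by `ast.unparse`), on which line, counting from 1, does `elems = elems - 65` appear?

Transformed code:
idx = idx // 65
length = elems[elems]
log(elems)
if idx < 8:
    length += elems
else:
    idx = idx + 38
acc = 36 - idx
elems = elems - 65
elems += 13

9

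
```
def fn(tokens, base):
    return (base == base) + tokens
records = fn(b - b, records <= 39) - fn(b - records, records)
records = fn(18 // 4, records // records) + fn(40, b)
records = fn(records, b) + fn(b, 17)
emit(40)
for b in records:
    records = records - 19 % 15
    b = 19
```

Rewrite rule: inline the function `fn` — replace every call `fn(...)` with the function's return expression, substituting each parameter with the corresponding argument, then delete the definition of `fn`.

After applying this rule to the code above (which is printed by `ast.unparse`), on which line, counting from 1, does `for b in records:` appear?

Transformed code:
records = ((records <= 39) == (records <= 39)) + (b - b) - ((records == records) + (b - records))
records = (records // records == records // records) + 18 // 4 + ((b == b) + 40)
records = (b == b) + records + ((17 == 17) + b)
emit(40)
for b in records:
    records = records - 19 % 15
    b = 19

5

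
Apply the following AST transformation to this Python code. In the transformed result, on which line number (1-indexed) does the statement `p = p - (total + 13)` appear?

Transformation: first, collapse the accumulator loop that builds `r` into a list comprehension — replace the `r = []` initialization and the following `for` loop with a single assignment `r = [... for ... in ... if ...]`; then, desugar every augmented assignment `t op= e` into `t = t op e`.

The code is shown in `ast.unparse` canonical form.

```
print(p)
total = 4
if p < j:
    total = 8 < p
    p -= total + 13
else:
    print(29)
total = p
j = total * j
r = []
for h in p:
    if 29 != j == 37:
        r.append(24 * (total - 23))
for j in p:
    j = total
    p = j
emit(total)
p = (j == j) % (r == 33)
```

Transformed code:
print(p)
total = 4
if p < j:
    total = 8 < p
    p = p - (total + 13)
else:
    print(29)
total = p
j = total * j
r = [24 * (total - 23) for h in p if 29 != j == 37]
for j in p:
    j = total
    p = j
emit(total)
p = (j == j) % (r == 33)

5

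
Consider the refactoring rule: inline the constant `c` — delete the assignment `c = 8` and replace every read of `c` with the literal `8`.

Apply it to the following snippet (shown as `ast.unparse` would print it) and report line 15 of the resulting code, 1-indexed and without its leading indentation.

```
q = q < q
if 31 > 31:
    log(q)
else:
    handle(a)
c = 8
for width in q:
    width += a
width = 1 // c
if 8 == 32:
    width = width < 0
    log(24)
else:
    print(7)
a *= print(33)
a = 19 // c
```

a = 19 // 8

Transformed code:
q = q < q
if 31 > 31:
    log(q)
else:
    handle(a)
for width in q:
    width += a
width = 1 // 8
if 8 == 32:
    width = width < 0
    log(24)
else:
    print(7)
a *= print(33)
a = 19 // 8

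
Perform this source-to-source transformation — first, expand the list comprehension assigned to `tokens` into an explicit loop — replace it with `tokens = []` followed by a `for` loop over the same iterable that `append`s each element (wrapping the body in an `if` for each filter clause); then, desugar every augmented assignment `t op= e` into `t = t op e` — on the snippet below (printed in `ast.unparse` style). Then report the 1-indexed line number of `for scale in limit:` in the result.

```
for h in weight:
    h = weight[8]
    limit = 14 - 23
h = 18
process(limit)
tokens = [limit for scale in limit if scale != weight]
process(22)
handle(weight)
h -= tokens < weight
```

Transformed code:
for h in weight:
    h = weight[8]
    limit = 14 - 23
h = 18
process(limit)
tokens = []
for scale in limit:
    if scale != weight:
        tokens.append(limit)
process(22)
handle(weight)
h = h - (tokens < weight)

7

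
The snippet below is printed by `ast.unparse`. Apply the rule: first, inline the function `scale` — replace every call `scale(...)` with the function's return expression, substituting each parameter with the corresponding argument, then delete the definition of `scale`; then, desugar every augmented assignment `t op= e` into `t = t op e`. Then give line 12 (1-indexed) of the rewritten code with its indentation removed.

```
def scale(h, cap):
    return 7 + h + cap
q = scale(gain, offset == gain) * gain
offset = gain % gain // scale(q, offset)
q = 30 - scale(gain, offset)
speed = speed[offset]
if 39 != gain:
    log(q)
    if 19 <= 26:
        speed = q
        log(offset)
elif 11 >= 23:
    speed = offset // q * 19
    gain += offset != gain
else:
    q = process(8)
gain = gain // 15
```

Transformed code:
q = (7 + gain + (offset == gain)) * gain
offset = gain % gain // (7 + q + offset)
q = 30 - (7 + gain + offset)
speed = speed[offset]
if 39 != gain:
    log(q)
    if 19 <= 26:
        speed = q
        log(offset)
elif 11 >= 23:
    speed = offset // q * 19
    gain = gain + (offset != gain)
else:
    q = process(8)
gain = gain // 15

gain = gain + (offset != gain)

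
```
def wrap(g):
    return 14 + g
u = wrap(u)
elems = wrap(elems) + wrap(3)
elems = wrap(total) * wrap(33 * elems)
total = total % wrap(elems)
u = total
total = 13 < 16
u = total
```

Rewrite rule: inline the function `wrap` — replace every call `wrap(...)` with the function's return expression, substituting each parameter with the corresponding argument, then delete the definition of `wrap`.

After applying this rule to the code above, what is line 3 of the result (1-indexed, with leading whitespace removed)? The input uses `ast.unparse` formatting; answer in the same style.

elems = (14 + total) * (14 + 33 * elems)

Transformed code:
u = 14 + u
elems = 14 + elems + (14 + 3)
elems = (14 + total) * (14 + 33 * elems)
total = total % (14 + elems)
u = total
total = 13 < 16
u = total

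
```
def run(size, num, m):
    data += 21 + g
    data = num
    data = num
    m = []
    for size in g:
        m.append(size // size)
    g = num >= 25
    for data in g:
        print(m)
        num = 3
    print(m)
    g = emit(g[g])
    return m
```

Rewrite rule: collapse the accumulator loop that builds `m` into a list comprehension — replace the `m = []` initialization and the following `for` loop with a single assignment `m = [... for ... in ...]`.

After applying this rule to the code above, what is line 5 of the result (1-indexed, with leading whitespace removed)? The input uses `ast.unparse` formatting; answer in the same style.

m = [size // size for size in g]

Transformed code:
def run(size, num, m):
    data += 21 + g
    data = num
    data = num
    m = [size // size for size in g]
    g = num >= 25
    for data in g:
        print(m)
        num = 3
    print(m)
    g = emit(g[g])
    return m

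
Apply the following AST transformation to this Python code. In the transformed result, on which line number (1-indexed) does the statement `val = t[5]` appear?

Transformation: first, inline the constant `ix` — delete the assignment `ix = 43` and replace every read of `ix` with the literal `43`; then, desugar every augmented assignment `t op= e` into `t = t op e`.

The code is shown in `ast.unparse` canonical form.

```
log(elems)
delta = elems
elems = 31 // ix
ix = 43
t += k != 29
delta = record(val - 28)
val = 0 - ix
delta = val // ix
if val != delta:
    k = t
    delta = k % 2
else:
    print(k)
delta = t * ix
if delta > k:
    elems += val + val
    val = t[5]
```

16

Transformed code:
log(elems)
delta = elems
elems = 31 // 43
t = t + (k != 29)
delta = record(val - 28)
val = 0 - 43
delta = val // 43
if val != delta:
    k = t
    delta = k % 2
else:
    print(k)
delta = t * 43
if delta > k:
    elems = elems + (val + val)
    val = t[5]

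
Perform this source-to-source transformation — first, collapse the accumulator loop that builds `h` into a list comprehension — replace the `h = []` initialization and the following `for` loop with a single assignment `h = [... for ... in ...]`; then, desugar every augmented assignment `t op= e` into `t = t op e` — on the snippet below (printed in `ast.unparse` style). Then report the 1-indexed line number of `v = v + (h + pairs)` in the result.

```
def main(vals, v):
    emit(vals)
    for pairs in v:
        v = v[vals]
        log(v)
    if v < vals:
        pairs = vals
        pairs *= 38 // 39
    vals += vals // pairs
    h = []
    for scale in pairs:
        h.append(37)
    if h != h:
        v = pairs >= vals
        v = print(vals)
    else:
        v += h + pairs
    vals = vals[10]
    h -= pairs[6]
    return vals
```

15

Transformed code:
def main(vals, v):
    emit(vals)
    for pairs in v:
        v = v[vals]
        log(v)
    if v < vals:
        pairs = vals
        pairs = pairs * (38 // 39)
    vals = vals + vals // pairs
    h = [37 for scale in pairs]
    if h != h:
        v = pairs >= vals
        v = print(vals)
    else:
        v = v + (h + pairs)
    vals = vals[10]
    h = h - pairs[6]
    return vals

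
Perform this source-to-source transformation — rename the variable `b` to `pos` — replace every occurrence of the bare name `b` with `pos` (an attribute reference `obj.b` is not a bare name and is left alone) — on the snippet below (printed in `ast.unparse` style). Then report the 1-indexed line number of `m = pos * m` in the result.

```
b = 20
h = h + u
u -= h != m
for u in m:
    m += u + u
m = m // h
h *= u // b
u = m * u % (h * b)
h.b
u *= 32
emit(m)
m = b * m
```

Transformed code:
pos = 20
h = h + u
u -= h != m
for u in m:
    m += u + u
m = m // h
h *= u // pos
u = m * u % (h * pos)
h.b
u *= 32
emit(m)
m = pos * m

12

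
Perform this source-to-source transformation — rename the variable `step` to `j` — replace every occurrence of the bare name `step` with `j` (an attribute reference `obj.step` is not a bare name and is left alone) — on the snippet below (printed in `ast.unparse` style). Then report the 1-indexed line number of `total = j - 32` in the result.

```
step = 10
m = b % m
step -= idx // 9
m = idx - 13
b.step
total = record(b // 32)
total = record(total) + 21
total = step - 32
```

8

Transformed code:
j = 10
m = b % m
j -= idx // 9
m = idx - 13
b.step
total = record(b // 32)
total = record(total) + 21
total = j - 32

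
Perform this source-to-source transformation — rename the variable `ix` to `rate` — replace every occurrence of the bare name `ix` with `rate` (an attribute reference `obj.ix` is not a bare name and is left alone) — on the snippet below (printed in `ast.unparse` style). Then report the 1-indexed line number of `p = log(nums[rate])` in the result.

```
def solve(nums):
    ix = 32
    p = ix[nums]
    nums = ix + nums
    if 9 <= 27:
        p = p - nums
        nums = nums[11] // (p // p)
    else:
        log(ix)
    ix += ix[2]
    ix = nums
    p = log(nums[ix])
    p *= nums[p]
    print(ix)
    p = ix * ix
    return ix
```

Transformed code:
def solve(nums):
    rate = 32
    p = rate[nums]
    nums = rate + nums
    if 9 <= 27:
        p = p - nums
        nums = nums[11] // (p // p)
    else:
        log(rate)
    rate += rate[2]
    rate = nums
    p = log(nums[rate])
    p *= nums[p]
    print(rate)
    p = rate * rate
    return rate

12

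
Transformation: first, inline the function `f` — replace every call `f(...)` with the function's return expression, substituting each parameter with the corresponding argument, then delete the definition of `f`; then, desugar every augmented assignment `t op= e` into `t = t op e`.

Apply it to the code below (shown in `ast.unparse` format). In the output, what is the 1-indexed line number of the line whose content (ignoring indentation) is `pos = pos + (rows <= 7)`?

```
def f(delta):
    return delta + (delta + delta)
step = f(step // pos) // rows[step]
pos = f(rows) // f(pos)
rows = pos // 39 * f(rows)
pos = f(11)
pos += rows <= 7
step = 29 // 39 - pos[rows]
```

Transformed code:
step = (step // pos + (step // pos + step // pos)) // rows[step]
pos = (rows + (rows + rows)) // (pos + (pos + pos))
rows = pos // 39 * (rows + (rows + rows))
pos = 11 + (11 + 11)
pos = pos + (rows <= 7)
step = 29 // 39 - pos[rows]

5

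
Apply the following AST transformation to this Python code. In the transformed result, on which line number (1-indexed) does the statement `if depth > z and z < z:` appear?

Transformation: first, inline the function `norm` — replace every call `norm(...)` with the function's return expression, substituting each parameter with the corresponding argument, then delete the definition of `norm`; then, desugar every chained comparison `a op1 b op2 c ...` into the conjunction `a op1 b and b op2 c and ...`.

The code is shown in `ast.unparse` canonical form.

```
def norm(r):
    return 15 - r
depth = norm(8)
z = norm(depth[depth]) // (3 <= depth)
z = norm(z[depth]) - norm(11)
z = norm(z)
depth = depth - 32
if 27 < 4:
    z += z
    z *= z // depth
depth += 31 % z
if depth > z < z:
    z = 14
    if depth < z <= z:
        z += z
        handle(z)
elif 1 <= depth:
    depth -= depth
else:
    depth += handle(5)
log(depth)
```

Transformed code:
depth = 15 - 8
z = (15 - depth[depth]) // (3 <= depth)
z = 15 - z[depth] - (15 - 11)
z = 15 - z
depth = depth - 32
if 27 < 4:
    z += z
    z *= z // depth
depth += 31 % z
if depth > z and z < z:
    z = 14
    if depth < z and z <= z:
        z += z
        handle(z)
elif 1 <= depth:
    depth -= depth
else:
    depth += handle(5)
log(depth)

10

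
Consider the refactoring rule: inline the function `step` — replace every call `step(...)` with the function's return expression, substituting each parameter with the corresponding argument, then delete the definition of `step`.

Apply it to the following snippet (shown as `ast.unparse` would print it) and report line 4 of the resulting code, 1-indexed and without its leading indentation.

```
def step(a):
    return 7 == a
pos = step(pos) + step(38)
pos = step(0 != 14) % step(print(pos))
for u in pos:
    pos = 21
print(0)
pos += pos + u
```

Transformed code:
pos = (7 == pos) + (7 == 38)
pos = (7 == (0 != 14)) % (7 == print(pos))
for u in pos:
    pos = 21
print(0)
pos += pos + u

pos = 21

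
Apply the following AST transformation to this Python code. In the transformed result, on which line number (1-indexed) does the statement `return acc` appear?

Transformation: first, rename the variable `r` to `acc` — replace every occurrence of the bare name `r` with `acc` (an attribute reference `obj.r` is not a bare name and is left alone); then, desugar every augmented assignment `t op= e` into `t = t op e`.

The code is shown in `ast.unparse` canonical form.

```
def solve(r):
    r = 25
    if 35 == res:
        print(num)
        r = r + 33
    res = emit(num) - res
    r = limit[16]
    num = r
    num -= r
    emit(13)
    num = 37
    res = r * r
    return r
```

Transformed code:
def solve(acc):
    acc = 25
    if 35 == res:
        print(num)
        acc = acc + 33
    res = emit(num) - res
    acc = limit[16]
    num = acc
    num = num - acc
    emit(13)
    num = 37
    res = acc * acc
    return acc

13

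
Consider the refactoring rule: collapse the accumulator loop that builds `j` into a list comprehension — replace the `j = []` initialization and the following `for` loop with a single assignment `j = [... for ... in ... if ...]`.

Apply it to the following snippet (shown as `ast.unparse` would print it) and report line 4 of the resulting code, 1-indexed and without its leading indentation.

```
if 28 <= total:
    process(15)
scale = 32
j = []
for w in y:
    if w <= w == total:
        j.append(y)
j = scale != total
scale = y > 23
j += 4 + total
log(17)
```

Transformed code:
if 28 <= total:
    process(15)
scale = 32
j = [y for w in y if w <= w == total]
j = scale != total
scale = y > 23
j += 4 + total
log(17)

j = [y for w in y if w <= w == total]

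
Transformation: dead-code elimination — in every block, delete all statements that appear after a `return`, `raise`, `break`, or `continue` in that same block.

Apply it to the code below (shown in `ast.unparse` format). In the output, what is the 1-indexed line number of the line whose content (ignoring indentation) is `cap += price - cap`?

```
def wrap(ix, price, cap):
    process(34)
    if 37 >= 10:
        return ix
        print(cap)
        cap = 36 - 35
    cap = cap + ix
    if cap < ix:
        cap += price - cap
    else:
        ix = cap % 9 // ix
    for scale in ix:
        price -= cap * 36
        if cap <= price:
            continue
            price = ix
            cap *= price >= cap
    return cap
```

7

Transformed code:
def wrap(ix, price, cap):
    process(34)
    if 37 >= 10:
        return ix
    cap = cap + ix
    if cap < ix:
        cap += price - cap
    else:
        ix = cap % 9 // ix
    for scale in ix:
        price -= cap * 36
        if cap <= price:
            continue
    return cap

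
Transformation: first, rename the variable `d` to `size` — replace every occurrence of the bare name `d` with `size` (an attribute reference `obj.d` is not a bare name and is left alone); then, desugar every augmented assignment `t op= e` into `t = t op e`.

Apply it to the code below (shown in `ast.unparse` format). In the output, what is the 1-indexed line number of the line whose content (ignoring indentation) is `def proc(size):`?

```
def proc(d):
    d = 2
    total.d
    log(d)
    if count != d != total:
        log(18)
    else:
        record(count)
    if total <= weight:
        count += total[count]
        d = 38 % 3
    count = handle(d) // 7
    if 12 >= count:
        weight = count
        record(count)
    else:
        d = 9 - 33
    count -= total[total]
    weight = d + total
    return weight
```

Transformed code:
def proc(size):
    size = 2
    total.d
    log(size)
    if count != size != total:
        log(18)
    else:
        record(count)
    if total <= weight:
        count = count + total[count]
        size = 38 % 3
    count = handle(size) // 7
    if 12 >= count:
        weight = count
        record(count)
    else:
        size = 9 - 33
    count = count - total[total]
    weight = size + total
    return weight

1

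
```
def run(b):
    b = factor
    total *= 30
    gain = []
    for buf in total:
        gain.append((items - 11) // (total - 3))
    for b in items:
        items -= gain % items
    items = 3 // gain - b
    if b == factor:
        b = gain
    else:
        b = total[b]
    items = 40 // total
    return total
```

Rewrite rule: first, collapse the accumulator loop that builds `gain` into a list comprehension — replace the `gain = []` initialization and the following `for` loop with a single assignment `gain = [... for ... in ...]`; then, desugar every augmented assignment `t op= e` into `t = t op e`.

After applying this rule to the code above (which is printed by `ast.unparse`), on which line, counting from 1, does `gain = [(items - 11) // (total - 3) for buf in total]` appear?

Transformed code:
def run(b):
    b = factor
    total = total * 30
    gain = [(items - 11) // (total - 3) for buf in total]
    for b in items:
        items = items - gain % items
    items = 3 // gain - b
    if b == factor:
        b = gain
    else:
        b = total[b]
    items = 40 // total
    return total

4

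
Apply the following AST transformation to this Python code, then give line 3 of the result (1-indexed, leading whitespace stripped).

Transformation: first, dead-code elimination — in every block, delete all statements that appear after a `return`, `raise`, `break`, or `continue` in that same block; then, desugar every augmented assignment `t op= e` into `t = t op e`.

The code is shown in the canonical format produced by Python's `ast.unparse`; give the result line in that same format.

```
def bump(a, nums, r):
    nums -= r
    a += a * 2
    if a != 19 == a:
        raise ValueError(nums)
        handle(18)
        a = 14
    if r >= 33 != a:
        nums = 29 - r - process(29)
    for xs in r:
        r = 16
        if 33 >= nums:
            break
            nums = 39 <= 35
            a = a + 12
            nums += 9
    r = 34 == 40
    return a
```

Transformed code:
def bump(a, nums, r):
    nums = nums - r
    a = a + a * 2
    if a != 19 == a:
        raise ValueError(nums)
    if r >= 33 != a:
        nums = 29 - r - process(29)
    for xs in r:
        r = 16
        if 33 >= nums:
            break
    r = 34 == 40
    return a

a = a + a * 2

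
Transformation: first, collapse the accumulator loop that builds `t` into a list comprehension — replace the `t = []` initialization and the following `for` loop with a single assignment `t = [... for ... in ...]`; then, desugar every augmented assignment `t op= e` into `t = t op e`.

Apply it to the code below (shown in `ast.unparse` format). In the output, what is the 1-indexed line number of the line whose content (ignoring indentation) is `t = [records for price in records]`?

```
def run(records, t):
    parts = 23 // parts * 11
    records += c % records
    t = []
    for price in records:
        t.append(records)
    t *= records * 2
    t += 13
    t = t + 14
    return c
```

Transformed code:
def run(records, t):
    parts = 23 // parts * 11
    records = records + c % records
    t = [records for price in records]
    t = t * (records * 2)
    t = t + 13
    t = t + 14
    return c

4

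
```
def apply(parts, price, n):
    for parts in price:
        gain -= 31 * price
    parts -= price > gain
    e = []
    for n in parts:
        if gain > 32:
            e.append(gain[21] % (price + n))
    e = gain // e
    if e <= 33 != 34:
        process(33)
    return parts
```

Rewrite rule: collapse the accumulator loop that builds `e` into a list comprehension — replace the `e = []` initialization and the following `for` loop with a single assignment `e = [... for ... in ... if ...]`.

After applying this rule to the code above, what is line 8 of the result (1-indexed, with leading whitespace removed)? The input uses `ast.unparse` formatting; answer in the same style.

Transformed code:
def apply(parts, price, n):
    for parts in price:
        gain -= 31 * price
    parts -= price > gain
    e = [gain[21] % (price + n) for n in parts if gain > 32]
    e = gain // e
    if e <= 33 != 34:
        process(33)
    return parts

process(33)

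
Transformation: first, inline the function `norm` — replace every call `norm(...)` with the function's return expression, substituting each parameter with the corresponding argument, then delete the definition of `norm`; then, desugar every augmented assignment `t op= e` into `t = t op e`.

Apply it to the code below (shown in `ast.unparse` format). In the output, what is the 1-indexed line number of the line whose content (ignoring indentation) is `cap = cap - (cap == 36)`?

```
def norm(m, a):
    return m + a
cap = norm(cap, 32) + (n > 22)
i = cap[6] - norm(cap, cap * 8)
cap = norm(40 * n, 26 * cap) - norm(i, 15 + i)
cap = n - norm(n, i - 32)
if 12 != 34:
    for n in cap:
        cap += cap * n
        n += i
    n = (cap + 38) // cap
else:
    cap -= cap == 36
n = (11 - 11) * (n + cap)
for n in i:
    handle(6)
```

Transformed code:
cap = cap + 32 + (n > 22)
i = cap[6] - (cap + cap * 8)
cap = 40 * n + 26 * cap - (i + (15 + i))
cap = n - (n + (i - 32))
if 12 != 34:
    for n in cap:
        cap = cap + cap * n
        n = n + i
    n = (cap + 38) // cap
else:
    cap = cap - (cap == 36)
n = (11 - 11) * (n + cap)
for n in i:
    handle(6)

11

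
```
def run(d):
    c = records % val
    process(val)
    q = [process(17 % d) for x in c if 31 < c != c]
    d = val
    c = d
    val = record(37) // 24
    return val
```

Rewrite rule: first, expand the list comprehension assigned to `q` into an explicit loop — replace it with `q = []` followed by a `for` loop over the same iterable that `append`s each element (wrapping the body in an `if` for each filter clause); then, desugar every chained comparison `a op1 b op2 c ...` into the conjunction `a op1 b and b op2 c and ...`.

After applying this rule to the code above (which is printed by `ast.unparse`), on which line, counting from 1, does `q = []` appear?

4

Transformed code:
def run(d):
    c = records % val
    process(val)
    q = []
    for x in c:
        if 31 < c and c != c:
            q.append(process(17 % d))
    d = val
    c = d
    val = record(37) // 24
    return val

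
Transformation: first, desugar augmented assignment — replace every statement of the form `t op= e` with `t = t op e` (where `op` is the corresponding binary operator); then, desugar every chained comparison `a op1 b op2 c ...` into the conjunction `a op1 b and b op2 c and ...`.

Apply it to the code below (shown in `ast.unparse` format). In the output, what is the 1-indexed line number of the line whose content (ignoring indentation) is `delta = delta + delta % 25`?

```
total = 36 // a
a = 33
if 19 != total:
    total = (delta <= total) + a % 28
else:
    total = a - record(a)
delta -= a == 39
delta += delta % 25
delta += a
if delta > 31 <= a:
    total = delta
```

8

Transformed code:
total = 36 // a
a = 33
if 19 != total:
    total = (delta <= total) + a % 28
else:
    total = a - record(a)
delta = delta - (a == 39)
delta = delta + delta % 25
delta = delta + a
if delta > 31 and 31 <= a:
    total = delta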